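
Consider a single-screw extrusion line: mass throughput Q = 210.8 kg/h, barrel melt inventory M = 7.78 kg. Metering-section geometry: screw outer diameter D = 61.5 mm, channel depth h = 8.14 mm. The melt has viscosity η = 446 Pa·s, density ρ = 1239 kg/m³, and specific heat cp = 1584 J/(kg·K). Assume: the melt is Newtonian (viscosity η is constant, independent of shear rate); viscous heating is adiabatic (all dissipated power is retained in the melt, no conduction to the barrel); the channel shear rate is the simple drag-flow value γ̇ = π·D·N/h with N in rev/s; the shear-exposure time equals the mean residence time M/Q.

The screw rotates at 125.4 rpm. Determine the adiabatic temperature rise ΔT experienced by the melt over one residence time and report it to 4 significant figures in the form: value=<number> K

Q_s = Q / 3600 = 210.8 / 3600 = 0.0585556 kg/s
t_res = M / Q_s = 7.78 / 0.0585556 = 132.865 s
Geometry in metres: D = 61.5 mm → 0.0615 m, h = 8.14 mm → 0.00814 m; screw speed N = 125.4 rpm = 2.09 rev/s
γ̇ = π·D·N / h = π · 0.0615 · 2.09 / 0.00814 = 49.6074 s⁻¹
ΔT = η·γ̇²·t_res/(ρ·cp) = [446 × 49.6074² × 132.865] / [1239 × 1584] = 74.3042 K

value=74.30 K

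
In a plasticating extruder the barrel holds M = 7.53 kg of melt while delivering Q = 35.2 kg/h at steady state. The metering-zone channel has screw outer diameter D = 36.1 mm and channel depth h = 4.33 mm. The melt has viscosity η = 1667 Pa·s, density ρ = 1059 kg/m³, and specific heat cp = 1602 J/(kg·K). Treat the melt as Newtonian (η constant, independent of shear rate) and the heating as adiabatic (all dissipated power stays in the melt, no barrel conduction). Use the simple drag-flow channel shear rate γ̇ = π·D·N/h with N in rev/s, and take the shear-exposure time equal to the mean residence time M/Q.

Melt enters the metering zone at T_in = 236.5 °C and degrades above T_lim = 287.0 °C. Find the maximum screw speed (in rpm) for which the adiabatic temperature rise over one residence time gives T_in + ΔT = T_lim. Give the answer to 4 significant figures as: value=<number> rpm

value=18.71 rpm

Convert throughput: Q = 35.2 kg/h = 35.2/3600 = 0.00977778 kg/s
Mean residence time: t_res = M/Q_s = 7.53 kg / 0.00977778 kg/s = 770.114 s
D = 36.1 mm = 0.0361 m;  h = 4.33 mm = 0.00433 m
Allowable rise: ΔT_a = T_lim − T_in = 287.0 − 236.5 = 50.5 K
γ̇_max² = ΔT_a·ρ·cp / (η·t_res) = [50.5 × 1059 × 1602] / [1667 × 770.114] = 66.7359 s⁻²
Take the square root: γ̇_max = √(66.7359) = 8.1692 s⁻¹
N_max = γ̇_max·h / (π·D) = 8.1692 · 0.00433 / (π · 0.0361) = 0.311897 rev/s = 18.7138 rpm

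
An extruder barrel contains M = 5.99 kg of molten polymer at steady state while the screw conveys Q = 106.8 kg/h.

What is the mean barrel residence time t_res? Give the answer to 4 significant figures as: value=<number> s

Convert throughput: Q = 106.8 kg/h = 106.8/3600 = 0.0296667 kg/s
Mean residence time: t_res = M/Q_s = 5.99 kg / 0.0296667 kg/s = 201.91 s

value=201.9 s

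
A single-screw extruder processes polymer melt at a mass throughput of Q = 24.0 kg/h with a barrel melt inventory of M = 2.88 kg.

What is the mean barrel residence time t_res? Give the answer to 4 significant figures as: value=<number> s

value=432.0 s

Convert throughput: Q = 24.0 kg/h = 24.0/3600 = 0.00666667 kg/s
Mean residence time: t_res = M/Q_s = 2.88 kg / 0.00666667 kg/s = 432 s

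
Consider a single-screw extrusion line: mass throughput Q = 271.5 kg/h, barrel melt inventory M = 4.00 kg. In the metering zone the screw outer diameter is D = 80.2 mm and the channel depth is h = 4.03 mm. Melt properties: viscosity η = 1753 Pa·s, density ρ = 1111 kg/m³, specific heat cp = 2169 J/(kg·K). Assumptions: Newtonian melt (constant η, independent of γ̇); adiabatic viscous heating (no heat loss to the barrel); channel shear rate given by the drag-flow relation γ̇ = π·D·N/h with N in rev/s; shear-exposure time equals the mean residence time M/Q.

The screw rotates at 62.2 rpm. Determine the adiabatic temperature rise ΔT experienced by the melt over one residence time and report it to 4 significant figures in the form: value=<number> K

value=162.1 K

Convert throughput: Q = 271.5 kg/h = 271.5/3600 = 0.0754167 kg/s
t_res = M / Q_s = 4.00 ÷ 0.0754167 = 53.0387 s
Convert to SI: D = 0.0802 m, h = 0.00403 m, N = 62.2/60 = 1.03667 rev/s
Shear rate: γ̇ = πDN/h = π·0.0802·1.03667/0.00403 = 64.8124 s⁻¹
ΔT = η·γ̇²·t_res/(ρ·cp) = [1753 × 64.8124² × 53.0387] / [1111 × 2169] = 162.076 K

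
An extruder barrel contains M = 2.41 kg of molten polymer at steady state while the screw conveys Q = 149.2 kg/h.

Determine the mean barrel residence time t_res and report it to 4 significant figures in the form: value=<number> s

Q_s = Q / 3600 = 149.2 / 3600 = 0.0414444 kg/s
t_res = M / Q_s = 2.41 ÷ 0.0414444 = 58.1501 s

value=58.15 s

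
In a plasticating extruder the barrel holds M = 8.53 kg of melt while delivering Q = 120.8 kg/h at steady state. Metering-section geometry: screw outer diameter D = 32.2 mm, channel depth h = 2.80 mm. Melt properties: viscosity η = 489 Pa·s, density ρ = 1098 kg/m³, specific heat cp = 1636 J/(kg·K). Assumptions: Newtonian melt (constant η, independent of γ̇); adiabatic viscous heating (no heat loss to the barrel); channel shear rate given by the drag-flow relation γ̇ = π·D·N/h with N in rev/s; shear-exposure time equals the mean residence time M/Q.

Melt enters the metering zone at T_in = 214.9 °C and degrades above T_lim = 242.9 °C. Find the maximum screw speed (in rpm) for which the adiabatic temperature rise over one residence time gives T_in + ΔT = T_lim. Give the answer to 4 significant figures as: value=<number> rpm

value=33.41 rpm

Q_s = Q / 3600 = 120.8 / 3600 = 0.0335556 kg/s
t_res = M / Q_s = 8.53 / 0.0335556 = 254.205 s
D = 32.2 mm = 0.0322 m;  h = 2.80 mm = 0.0028 m
ΔT_a = T_lim − T_in = 242.9 °C − 214.9 °C = 28 K
γ̇_max² = ΔT_a·ρ·cp / (η·t_res) = [28 × 1098 × 1636] / [489 × 254.205] = 404.623 s⁻²
Take the square root: γ̇_max = √(404.623) = 20.1152 s⁻¹
N_max = γ̇_max h / (πD) = 20.1152·0.0028/(π·0.0322) = 0.556772 rev/s → ×60 = 33.4063 rpm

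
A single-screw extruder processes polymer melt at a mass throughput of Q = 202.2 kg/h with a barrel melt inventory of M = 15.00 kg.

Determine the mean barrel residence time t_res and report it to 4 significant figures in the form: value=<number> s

value=267.1 s

Throughput in SI: Q_s = 202.2 kg/h ÷ 3600 s/h = 0.0561667 kg/s
t_res = M / Q_s = 15.00 / 0.0561667 = 267.062 s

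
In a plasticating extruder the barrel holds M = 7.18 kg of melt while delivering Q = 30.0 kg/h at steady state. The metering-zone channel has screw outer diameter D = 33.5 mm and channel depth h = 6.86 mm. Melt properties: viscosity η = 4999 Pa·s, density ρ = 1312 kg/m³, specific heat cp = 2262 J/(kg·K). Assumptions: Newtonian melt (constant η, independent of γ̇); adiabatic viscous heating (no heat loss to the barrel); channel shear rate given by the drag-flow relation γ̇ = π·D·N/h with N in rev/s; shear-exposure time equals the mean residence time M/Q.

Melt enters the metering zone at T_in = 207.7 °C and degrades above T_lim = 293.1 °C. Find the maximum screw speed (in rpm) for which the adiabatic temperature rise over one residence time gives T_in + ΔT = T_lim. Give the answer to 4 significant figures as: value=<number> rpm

Q_s = Q / 3600 = 30.0 / 3600 = 0.00833333 kg/s
Mean residence time: t_res = M/Q_s = 7.18 kg / 0.00833333 kg/s = 861.6 s
D = 33.5 mm = 0.0335 m;  h = 6.86 mm = 0.00686 m
ΔT_a = T_lim − T_in = 293.1 °C − 207.7 °C = 85.4 K
γ̇_max² = ΔT_a·ρ·cp / (η·t_res) = [85.4 × 1312 × 2262] / [4999 × 861.6] = 58.8431 s⁻²
γ̇_max = sqrt(58.8431) = 7.67093 s⁻¹
N_max = γ̇_max h / (πD) = 7.67093·0.00686/(π·0.0335) = 0.500008 rev/s → ×60 = 30.0005 rpm

value=30.00 rpm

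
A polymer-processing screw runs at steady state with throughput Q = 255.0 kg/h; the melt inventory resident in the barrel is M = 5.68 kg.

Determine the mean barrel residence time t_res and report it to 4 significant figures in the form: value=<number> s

Convert throughput: Q = 255.0 kg/h = 255.0/3600 = 0.0708333 kg/s
t_res = M / Q_s = 5.68 / 0.0708333 = 80.1882 s

value=80.19 s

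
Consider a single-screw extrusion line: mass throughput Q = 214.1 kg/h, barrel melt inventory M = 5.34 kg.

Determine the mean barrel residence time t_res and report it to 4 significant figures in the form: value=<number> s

value=89.79 s

Convert throughput: Q = 214.1 kg/h = 214.1/3600 = 0.0594722 kg/s
t_res = M / Q_s = 5.34 / 0.0594722 = 89.7898 s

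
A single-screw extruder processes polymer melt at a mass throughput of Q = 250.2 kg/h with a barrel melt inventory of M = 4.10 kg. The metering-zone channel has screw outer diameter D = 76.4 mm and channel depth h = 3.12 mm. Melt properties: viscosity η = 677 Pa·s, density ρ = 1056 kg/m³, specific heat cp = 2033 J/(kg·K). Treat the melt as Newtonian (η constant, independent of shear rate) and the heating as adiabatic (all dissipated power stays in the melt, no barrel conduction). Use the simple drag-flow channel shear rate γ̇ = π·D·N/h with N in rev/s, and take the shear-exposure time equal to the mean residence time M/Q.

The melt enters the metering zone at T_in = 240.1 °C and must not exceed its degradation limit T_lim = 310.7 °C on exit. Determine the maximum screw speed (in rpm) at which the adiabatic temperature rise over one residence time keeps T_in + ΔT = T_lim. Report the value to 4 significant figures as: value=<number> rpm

value=48.05 rpm

Q_s = Q / 3600 = 250.2 / 3600 = 0.0695 kg/s
Mean residence time: t_res = M/Q_s = 4.10 kg / 0.0695 kg/s = 58.9928 s
Convert to metres: D = 0.0764 m, h = 0.00312 m
ΔT_a = T_lim − T_in = 310.7 °C − 240.1 °C = 70.6 K
γ̇_max² = ΔT_a·ρ·cp/(η·t_res) = 70.6·1056·2033/(677·58.9928) = 3795.06 s⁻²
γ̇_max = sqrt(3795.06) = 61.604 s⁻¹
N_max = γ̇_max·h / (π·D) = 61.604 · 0.00312 / (π · 0.0764) = 0.800793 rev/s = 48.0476 rpm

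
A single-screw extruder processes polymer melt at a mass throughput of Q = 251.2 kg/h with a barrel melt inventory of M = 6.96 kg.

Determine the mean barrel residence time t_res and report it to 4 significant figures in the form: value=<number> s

Throughput in SI: Q_s = 251.2 kg/h ÷ 3600 s/h = 0.0697778 kg/s
t_res = M / Q_s = 6.96 ÷ 0.0697778 = 99.7452 s

value=99.75 s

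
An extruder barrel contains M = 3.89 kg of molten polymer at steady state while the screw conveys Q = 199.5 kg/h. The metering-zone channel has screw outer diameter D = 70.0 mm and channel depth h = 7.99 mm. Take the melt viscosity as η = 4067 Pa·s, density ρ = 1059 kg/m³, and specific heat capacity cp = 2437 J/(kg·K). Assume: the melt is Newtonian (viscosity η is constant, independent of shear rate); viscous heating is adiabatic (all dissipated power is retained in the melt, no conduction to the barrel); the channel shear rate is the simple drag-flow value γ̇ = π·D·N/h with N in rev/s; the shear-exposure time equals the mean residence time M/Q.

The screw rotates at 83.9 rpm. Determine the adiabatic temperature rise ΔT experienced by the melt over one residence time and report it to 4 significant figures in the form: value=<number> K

Q_s = Q / 3600 = 199.5 / 3600 = 0.0554167 kg/s
Mean residence time: t_res = M/Q_s = 3.89 kg / 0.0554167 kg/s = 70.1955 s
Geometry in metres: D = 70.0 mm → 0.07 m, h = 7.99 mm → 0.00799 m; screw speed N = 83.9 rpm = 1.39833 rev/s
γ̇ = π D N / h = (π)(0.07)(1.39833) / 0.00799 = 38.4868 s⁻¹
ΔT = η·γ̇²·t_res/(ρ·cp) = [4067 × 38.4868² × 70.1955] / [1059 × 2437] = 163.853 K

value=163.9 K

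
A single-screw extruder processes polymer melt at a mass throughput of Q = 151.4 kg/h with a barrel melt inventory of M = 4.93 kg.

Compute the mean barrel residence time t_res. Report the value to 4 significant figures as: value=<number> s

Convert throughput: Q = 151.4 kg/h = 151.4/3600 = 0.0420556 kg/s
Mean residence time: t_res = M/Q_s = 4.93 kg / 0.0420556 kg/s = 117.226 s

value=117.2 s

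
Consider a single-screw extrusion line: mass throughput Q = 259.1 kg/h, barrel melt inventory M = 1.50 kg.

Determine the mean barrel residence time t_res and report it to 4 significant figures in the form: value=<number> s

Convert throughput: Q = 259.1 kg/h = 259.1/3600 = 0.0719722 kg/s
t_res = M / Q_s = 1.50 / 0.0719722 = 20.8414 s

value=20.84 s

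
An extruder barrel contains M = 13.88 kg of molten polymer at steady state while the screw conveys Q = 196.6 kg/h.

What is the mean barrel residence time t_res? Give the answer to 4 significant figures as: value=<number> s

value=254.2 s

Throughput in SI: Q_s = 196.6 kg/h ÷ 3600 s/h = 0.0546111 kg/s
t_res = M / Q_s = 13.88 / 0.0546111 = 254.161 s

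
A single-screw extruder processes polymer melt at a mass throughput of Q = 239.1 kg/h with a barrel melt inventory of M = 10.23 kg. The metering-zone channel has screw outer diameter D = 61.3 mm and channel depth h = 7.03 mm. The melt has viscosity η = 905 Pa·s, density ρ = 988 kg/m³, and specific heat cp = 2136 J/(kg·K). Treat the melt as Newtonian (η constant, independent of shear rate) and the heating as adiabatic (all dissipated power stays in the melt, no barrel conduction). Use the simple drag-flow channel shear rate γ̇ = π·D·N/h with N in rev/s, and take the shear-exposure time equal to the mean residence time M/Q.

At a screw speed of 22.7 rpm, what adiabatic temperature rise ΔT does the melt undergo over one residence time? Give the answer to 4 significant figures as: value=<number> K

Q_s = Q / 3600 = 239.1 / 3600 = 0.0664167 kg/s
Mean residence time: t_res = M/Q_s = 10.23 kg / 0.0664167 kg/s = 154.028 s
Convert to SI: D = 0.0613 m, h = 0.00703 m, N = 22.7/60 = 0.378333 rev/s
Shear rate: γ̇ = πDN/h = π·0.0613·0.378333/0.00703 = 10.3641 s⁻¹
ΔT = η·γ̇²·t_res / (ρ·cp) = 905 · (10.3641)² · 154.028 / (988 · 2136) = 7.09493 K

value=7.095 K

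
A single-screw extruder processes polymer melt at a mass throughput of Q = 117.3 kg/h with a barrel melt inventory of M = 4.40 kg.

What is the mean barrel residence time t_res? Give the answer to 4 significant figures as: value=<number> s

Throughput in SI: Q_s = 117.3 kg/h ÷ 3600 s/h = 0.0325833 kg/s
Mean residence time: t_res = M/Q_s = 4.40 kg / 0.0325833 kg/s = 135.038 s

value=135.0 s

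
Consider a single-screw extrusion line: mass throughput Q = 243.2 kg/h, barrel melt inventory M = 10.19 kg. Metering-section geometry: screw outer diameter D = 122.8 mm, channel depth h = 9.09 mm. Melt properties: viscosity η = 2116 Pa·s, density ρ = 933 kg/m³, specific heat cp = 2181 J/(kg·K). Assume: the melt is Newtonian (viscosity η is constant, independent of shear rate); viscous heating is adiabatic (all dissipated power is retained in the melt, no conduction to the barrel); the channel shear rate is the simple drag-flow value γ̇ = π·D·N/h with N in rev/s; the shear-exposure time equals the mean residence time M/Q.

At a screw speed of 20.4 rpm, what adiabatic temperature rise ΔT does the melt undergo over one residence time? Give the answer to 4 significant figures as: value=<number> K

value=32.66 K

Convert throughput: Q = 243.2 kg/h = 243.2/3600 = 0.0675556 kg/s
t_res = M / Q_s = 10.19 ÷ 0.0675556 = 150.839 s
D = 122.8 mm = 0.1228 m;  h = 9.09 mm = 0.00909 m;  N = 20.4 rpm / 60 = 0.34 rev/s
Shear rate: γ̇ = πDN/h = π·0.1228·0.34/0.00909 = 14.4299 s⁻¹
Adiabatic rise: ΔT = η γ̇² t_res / (ρ cp) = 2116·(14.4299)²·150.839 / (933·2181) = 32.6601 K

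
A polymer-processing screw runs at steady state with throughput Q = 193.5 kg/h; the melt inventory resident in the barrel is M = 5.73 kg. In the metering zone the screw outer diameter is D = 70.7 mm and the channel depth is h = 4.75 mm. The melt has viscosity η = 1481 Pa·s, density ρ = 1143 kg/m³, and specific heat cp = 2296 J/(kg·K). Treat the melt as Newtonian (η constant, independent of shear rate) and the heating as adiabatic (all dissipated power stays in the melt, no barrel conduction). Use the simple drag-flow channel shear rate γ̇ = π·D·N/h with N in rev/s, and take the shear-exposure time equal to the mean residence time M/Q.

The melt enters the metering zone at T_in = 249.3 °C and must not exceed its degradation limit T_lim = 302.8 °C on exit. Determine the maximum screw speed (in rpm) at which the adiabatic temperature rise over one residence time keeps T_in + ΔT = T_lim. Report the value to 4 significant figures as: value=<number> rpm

value=38.26 rpm

Convert throughput: Q = 193.5 kg/h = 193.5/3600 = 0.05375 kg/s
Mean residence time: t_res = M/Q_s = 5.73 kg / 0.05375 kg/s = 106.605 s
Geometry in SI: D = 70.7 mm → 0.0707 m, h = 4.75 mm → 0.00475 m
Allowable rise: ΔT_a = T_lim − T_in = 302.8 − 249.3 = 53.5 K
γ̇_max² = ΔT_a·ρ·cp / (η·t_res) = [53.5 × 1143 × 2296] / [1481 × 106.605] = 889.284 s⁻²
γ̇_max = sqrt(889.284) = 29.8209 s⁻¹
Solve γ̇ = πDN/h for N: N_max = γ̇_max·h/(π·D) = 29.8209 × 0.00475 / (π × 0.0707) = 0.637741 rev/s = 38.2645 rpm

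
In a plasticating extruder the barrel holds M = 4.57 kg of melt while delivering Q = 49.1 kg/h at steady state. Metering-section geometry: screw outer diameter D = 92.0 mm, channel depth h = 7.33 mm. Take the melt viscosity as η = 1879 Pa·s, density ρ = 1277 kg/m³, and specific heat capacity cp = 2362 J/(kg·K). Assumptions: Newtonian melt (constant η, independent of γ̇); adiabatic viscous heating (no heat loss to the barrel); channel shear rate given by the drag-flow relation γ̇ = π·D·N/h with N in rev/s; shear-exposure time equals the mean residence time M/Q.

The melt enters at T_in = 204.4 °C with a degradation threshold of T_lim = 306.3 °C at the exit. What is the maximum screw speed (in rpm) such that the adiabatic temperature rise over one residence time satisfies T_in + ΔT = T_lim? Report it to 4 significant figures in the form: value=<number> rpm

Convert throughput: Q = 49.1 kg/h = 49.1/3600 = 0.0136389 kg/s
t_res = M / Q_s = 4.57 ÷ 0.0136389 = 335.071 s
Geometry in SI: D = 92.0 mm → 0.092 m, h = 7.33 mm → 0.00733 m
ΔT_a = T_lim − T_in = 306.3 °C − 204.4 °C = 101.9 K
γ̇_max² = ΔT_a·ρ·cp/(η·t_res) = 101.9·1277·2362/(1879·335.071) = 488.181 s⁻²
γ̇_max = √488.181 = 22.0948 s⁻¹
Solve γ̇ = πDN/h for N: N_max = γ̇_max·h/(π·D) = 22.0948 × 0.00733 / (π × 0.092) = 0.560347 rev/s = 33.6208 rpm

value=33.62 rpm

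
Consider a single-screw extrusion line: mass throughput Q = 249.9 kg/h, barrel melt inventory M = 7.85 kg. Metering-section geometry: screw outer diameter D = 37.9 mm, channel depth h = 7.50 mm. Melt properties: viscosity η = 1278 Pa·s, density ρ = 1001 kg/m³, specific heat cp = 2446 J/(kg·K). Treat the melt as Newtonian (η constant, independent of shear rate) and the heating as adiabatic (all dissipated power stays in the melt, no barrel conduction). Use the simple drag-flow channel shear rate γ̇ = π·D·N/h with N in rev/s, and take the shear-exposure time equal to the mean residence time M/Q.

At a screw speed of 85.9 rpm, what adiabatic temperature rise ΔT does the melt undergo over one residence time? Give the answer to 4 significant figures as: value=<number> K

Throughput in SI: Q_s = 249.9 kg/h ÷ 3600 s/h = 0.0694167 kg/s
Mean residence time: t_res = M/Q_s = 7.85 kg / 0.0694167 kg/s = 113.085 s
D = 37.9 mm = 0.0379 m;  h = 7.50 mm = 0.0075 m;  N = 85.9 rpm / 60 = 1.43167 rev/s
γ̇ = π·D·N / h = π · 0.0379 · 1.43167 / 0.0075 = 22.7284 s⁻¹
Adiabatic rise: ΔT = η γ̇² t_res / (ρ cp) = 1278·(22.7284)²·113.085 / (1001·2446) = 30.492 K

value=30.49 K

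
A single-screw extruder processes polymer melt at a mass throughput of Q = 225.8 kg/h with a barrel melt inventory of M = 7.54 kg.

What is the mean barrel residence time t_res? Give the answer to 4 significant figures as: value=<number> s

value=120.2 s

Throughput in SI: Q_s = 225.8 kg/h ÷ 3600 s/h = 0.0627222 kg/s
t_res = M / Q_s = 7.54 / 0.0627222 = 120.213 s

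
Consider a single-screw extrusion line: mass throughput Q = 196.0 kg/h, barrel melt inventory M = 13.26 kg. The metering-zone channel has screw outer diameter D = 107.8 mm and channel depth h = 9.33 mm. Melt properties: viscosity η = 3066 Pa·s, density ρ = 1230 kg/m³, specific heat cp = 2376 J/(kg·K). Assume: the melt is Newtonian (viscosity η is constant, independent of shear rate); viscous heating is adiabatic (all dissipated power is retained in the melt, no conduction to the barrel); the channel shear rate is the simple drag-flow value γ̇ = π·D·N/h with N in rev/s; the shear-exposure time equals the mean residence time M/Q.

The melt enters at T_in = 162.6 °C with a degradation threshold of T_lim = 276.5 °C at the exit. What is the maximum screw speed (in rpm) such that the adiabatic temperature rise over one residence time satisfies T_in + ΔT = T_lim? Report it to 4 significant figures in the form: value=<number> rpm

Convert throughput: Q = 196.0 kg/h = 196.0/3600 = 0.0544444 kg/s
t_res = M / Q_s = 13.26 ÷ 0.0544444 = 243.551 s
Geometry in SI: D = 107.8 mm → 0.1078 m, h = 9.33 mm → 0.00933 m
ΔT_a = T_lim − T_in = 276.5 °C − 162.6 °C = 113.9 K
γ̇_max² = ΔT_a·ρ·cp/(η·t_res) = 113.9·1230·2376/(3066·243.551) = 445.772 s⁻²
Take the square root: γ̇_max = √(445.772) = 21.1133 s⁻¹
Solve γ̇ = πDN/h for N: N_max = γ̇_max·h/(π·D) = 21.1133 × 0.00933 / (π × 0.1078) = 0.581661 rev/s = 34.8996 rpm

value=34.90 rpm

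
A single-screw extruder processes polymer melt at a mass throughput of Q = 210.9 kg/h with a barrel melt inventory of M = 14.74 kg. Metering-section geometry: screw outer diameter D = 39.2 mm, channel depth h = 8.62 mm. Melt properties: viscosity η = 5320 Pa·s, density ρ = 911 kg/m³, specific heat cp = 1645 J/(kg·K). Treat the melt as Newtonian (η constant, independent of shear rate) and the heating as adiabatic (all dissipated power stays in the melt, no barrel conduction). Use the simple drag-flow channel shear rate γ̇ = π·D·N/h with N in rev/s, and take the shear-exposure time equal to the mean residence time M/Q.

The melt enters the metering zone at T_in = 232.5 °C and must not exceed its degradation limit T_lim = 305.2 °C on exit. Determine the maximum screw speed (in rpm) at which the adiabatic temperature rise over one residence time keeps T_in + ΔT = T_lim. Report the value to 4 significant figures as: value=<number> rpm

Q_s = Q / 3600 = 210.9 / 3600 = 0.0585833 kg/s
Mean residence time: t_res = M/Q_s = 14.74 kg / 0.0585833 kg/s = 251.607 s
Geometry in SI: D = 39.2 mm → 0.0392 m, h = 8.62 mm → 0.00862 m
Allowable rise: ΔT_a = T_lim − T_in = 305.2 − 232.5 = 72.7 K
Invert ΔT = ηγ̇²t_res/(ρcp) for γ̇: γ̇_max² = ΔT_a ρ cp / (η t_res) = 72.7·911·1645 / (5320·251.607) = 81.3924 s⁻²
Take the square root: γ̇_max = √(81.3924) = 9.02177 s⁻¹
N_max = γ̇_max·h / (π·D) = 9.02177 · 0.00862 / (π · 0.0392) = 0.631485 rev/s = 37.8891 rpm

value=37.89 rpm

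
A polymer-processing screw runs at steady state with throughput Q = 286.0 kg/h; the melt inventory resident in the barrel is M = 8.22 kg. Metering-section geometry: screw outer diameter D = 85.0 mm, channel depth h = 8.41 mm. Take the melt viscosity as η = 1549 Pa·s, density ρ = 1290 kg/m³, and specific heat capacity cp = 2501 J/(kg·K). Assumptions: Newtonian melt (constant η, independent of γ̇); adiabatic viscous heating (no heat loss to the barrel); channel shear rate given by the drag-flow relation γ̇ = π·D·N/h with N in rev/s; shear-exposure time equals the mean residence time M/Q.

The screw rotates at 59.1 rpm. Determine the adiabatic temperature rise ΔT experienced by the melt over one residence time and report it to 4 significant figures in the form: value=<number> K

Convert throughput: Q = 286.0 kg/h = 286.0/3600 = 0.0794444 kg/s
t_res = M / Q_s = 8.22 / 0.0794444 = 103.469 s
Geometry in metres: D = 85.0 mm → 0.085 m, h = 8.41 mm → 0.00841 m; screw speed N = 59.1 rpm = 0.985 rev/s
γ̇ = π·D·N / h = π · 0.085 · 0.985 / 0.00841 = 31.2758 s⁻¹
ΔT = η·γ̇²·t_res/(ρ·cp) = [1549 × 31.2758² × 103.469] / [1290 × 2501] = 48.5931 K

value=48.59 K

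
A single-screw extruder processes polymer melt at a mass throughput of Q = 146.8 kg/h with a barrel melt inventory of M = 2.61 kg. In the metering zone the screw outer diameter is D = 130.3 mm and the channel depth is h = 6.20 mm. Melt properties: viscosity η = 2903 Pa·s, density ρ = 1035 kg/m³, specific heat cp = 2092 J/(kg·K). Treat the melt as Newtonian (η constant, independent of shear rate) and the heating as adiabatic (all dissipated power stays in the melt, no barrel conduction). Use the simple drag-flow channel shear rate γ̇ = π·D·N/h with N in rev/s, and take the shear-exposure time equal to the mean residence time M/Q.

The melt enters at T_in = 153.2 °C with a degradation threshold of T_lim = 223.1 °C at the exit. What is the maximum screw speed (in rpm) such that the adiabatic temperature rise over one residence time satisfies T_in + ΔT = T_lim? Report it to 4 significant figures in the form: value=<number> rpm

value=25.94 rpm

Throughput in SI: Q_s = 146.8 kg/h ÷ 3600 s/h = 0.0407778 kg/s
Mean residence time: t_res = M/Q_s = 2.61 kg / 0.0407778 kg/s = 64.0054 s
Convert to metres: D = 0.1303 m, h = 0.0062 m
ΔT_a = T_lim − T_in = 223.1 °C − 153.2 °C = 69.9 K
γ̇_max² = ΔT_a·ρ·cp / (η·t_res) = [69.9 × 1035 × 2092] / [2903 × 64.0054] = 814.545 s⁻²
γ̇_max = √814.545 = 28.5402 s⁻¹
Solve γ̇ = πDN/h for N: N_max = γ̇_max·h/(π·D) = 28.5402 × 0.0062 / (π × 0.1303) = 0.43227 rev/s = 25.9362 rpm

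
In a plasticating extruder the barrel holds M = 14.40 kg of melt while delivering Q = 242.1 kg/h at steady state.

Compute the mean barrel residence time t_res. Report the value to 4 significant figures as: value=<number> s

Convert throughput: Q = 242.1 kg/h = 242.1/3600 = 0.06725 kg/s
t_res = M / Q_s = 14.40 ÷ 0.06725 = 214.126 s

value=214.1 s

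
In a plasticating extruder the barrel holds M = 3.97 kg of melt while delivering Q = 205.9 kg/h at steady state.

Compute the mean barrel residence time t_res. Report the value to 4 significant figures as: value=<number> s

value=69.41 s

Throughput in SI: Q_s = 205.9 kg/h ÷ 3600 s/h = 0.0571944 kg/s
Mean residence time: t_res = M/Q_s = 3.97 kg / 0.0571944 kg/s = 69.4123 s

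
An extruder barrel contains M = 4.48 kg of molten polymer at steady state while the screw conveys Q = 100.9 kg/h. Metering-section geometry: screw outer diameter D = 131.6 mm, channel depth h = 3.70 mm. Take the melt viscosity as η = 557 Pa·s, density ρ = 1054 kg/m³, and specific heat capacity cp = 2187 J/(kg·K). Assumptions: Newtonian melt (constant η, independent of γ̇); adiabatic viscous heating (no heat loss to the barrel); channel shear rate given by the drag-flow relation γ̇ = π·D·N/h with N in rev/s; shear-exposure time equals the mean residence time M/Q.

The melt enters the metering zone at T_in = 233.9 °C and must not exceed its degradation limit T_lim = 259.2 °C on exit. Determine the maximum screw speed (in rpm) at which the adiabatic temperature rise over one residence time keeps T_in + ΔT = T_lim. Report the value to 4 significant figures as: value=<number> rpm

Q_s = Q / 3600 = 100.9 / 3600 = 0.0280278 kg/s
t_res = M / Q_s = 4.48 ÷ 0.0280278 = 159.841 s
Geometry in SI: D = 131.6 mm → 0.1316 m, h = 3.70 mm → 0.0037 m
ΔT_a = T_lim − T_in = 259.2 − 233.9 = 25.3 K
γ̇_max² = ΔT_a·ρ·cp/(η·t_res) = 25.3·1054·2187/(557·159.841) = 655.036 s⁻²
Take the square root: γ̇_max = √(655.036) = 25.5937 s⁻¹
Solve γ̇ = πDN/h for N: N_max = γ̇_max·h/(π·D) = 25.5937 × 0.0037 / (π × 0.1316) = 0.229049 rev/s = 13.7429 rpm

value=13.74 rpm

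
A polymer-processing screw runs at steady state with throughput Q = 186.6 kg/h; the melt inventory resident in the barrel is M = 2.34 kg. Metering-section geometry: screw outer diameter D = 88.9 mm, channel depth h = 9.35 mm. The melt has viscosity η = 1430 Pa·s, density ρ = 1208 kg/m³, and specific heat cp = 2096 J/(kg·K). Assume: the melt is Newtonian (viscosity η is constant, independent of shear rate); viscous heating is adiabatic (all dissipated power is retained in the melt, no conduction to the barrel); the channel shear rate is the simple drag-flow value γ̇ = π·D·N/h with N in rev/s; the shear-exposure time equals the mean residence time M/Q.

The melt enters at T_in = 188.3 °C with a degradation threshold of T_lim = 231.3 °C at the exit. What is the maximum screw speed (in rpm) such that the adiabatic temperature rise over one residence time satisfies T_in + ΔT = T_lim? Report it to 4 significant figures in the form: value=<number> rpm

Throughput in SI: Q_s = 186.6 kg/h ÷ 3600 s/h = 0.0518333 kg/s
t_res = M / Q_s = 2.34 / 0.0518333 = 45.1447 s
Geometry in SI: D = 88.9 mm → 0.0889 m, h = 9.35 mm → 0.00935 m
ΔT_a = T_lim − T_in = 231.3 °C − 188.3 °C = 43 K
γ̇_max² = ΔT_a·ρ·cp/(η·t_res) = 43·1208·2096/(1430·45.1447) = 1686.49 s⁻²
γ̇_max = sqrt(1686.49) = 41.0669 s⁻¹
Solve γ̇ = πDN/h for N: N_max = γ̇_max·h/(π·D) = 41.0669 × 0.00935 / (π × 0.0889) = 1.37484 rev/s = 82.4904 rpm

value=82.49 rpm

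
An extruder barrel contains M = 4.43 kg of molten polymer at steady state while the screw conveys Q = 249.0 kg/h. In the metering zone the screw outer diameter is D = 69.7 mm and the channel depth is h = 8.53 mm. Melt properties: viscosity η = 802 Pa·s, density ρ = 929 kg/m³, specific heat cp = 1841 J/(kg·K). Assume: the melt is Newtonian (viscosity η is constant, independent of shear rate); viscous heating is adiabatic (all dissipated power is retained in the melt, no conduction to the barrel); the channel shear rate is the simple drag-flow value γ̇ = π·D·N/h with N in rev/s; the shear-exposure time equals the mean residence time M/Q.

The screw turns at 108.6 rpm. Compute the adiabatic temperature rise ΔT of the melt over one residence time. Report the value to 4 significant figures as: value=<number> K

Throughput in SI: Q_s = 249.0 kg/h ÷ 3600 s/h = 0.0691667 kg/s
Mean residence time: t_res = M/Q_s = 4.43 kg / 0.0691667 kg/s = 64.0482 s
Geometry in metres: D = 69.7 mm → 0.0697 m, h = 8.53 mm → 0.00853 m; screw speed N = 108.6 rpm = 1.81 rev/s
γ̇ = π·D·N / h = π · 0.0697 · 1.81 / 0.00853 = 46.4635 s⁻¹
ΔT = η·γ̇²·t_res/(ρ·cp) = [802 × 46.4635² × 64.0482] / [929 × 1841] = 64.839 K

value=64.84 K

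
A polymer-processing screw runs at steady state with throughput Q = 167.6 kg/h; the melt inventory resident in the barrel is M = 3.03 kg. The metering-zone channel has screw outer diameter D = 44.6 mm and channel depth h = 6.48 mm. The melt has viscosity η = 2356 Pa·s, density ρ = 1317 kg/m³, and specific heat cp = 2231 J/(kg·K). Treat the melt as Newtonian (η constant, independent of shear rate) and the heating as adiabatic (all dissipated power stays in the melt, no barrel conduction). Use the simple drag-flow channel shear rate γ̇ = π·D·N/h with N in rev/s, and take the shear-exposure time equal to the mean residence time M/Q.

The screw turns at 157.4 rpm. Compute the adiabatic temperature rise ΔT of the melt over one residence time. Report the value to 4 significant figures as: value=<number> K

value=167.9 K

Convert throughput: Q = 167.6 kg/h = 167.6/3600 = 0.0465556 kg/s
Mean residence time: t_res = M/Q_s = 3.03 kg / 0.0465556 kg/s = 65.0835 s
D = 44.6 mm = 0.0446 m;  h = 6.48 mm = 0.00648 m;  N = 157.4 rpm / 60 = 2.62333 rev/s
γ̇ = π D N / h = (π)(0.0446)(2.62333) / 0.00648 = 56.7235 s⁻¹
Adiabatic rise: ΔT = η γ̇² t_res / (ρ cp) = 2356·(56.7235)²·65.0835 / (1317·2231) = 167.914 K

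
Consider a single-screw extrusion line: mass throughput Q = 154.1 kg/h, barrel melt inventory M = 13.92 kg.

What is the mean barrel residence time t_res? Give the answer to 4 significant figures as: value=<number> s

Convert throughput: Q = 154.1 kg/h = 154.1/3600 = 0.0428056 kg/s
Mean residence time: t_res = M/Q_s = 13.92 kg / 0.0428056 kg/s = 325.191 s

value=325.2 s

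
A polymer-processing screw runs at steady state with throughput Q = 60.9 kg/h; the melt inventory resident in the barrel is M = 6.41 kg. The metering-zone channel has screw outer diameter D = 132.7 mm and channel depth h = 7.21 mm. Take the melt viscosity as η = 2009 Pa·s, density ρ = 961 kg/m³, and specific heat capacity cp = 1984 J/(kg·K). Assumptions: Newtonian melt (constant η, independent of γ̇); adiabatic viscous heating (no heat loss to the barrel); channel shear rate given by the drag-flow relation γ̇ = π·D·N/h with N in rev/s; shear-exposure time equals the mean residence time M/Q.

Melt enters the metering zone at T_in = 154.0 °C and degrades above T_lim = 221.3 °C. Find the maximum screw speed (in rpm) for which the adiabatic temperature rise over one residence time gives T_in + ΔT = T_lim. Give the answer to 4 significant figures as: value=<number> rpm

Q_s = Q / 3600 = 60.9 / 3600 = 0.0169167 kg/s
t_res = M / Q_s = 6.41 ÷ 0.0169167 = 378.916 s
D = 132.7 mm = 0.1327 m;  h = 7.21 mm = 0.00721 m
ΔT_a = T_lim − T_in = 221.3 − 154.0 = 67.3 K
Invert ΔT = ηγ̇²t_res/(ρcp) for γ̇: γ̇_max² = ΔT_a ρ cp / (η t_res) = 67.3·961·1984 / (2009·378.916) = 168.561 s⁻²
γ̇_max = √168.561 = 12.9831 s⁻¹
Solve γ̇ = πDN/h for N: N_max = γ̇_max·h/(π·D) = 12.9831 × 0.00721 / (π × 0.1327) = 0.22454 rev/s = 13.4724 rpm

value=13.47 rpm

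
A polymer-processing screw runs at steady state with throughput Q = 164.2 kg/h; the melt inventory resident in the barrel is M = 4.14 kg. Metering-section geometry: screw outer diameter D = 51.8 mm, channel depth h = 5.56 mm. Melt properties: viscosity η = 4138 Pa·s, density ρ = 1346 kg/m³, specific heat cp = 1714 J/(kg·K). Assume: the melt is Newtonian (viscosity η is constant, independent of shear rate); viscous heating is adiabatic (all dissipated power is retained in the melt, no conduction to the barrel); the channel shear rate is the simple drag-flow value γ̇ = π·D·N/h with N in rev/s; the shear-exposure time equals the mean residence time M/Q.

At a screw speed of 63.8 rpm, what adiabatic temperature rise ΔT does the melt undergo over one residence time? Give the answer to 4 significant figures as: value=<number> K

Q_s = Q / 3600 = 164.2 / 3600 = 0.0456111 kg/s
Mean residence time: t_res = M/Q_s = 4.14 kg / 0.0456111 kg/s = 90.7674 s
D = 51.8 mm = 0.0518 m;  h = 5.56 mm = 0.00556 m;  N = 63.8 rpm / 60 = 1.06333 rev/s
γ̇ = π D N / h = (π)(0.0518)(1.06333) / 0.00556 = 31.1225 s⁻¹
ΔT = η·γ̇²·t_res / (ρ·cp) = 4138 · (31.1225)² · 90.7674 / (1346 · 1714) = 157.693 K

value=157.7 K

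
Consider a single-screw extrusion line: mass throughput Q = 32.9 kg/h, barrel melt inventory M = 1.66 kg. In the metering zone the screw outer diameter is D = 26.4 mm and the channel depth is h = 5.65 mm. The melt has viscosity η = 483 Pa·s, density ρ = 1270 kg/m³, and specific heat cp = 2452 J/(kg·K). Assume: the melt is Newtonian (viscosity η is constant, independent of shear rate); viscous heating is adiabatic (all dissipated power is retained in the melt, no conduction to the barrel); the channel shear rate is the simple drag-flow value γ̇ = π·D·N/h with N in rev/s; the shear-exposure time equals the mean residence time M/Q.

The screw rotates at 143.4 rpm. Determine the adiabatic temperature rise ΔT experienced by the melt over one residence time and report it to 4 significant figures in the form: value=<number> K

Q_s = Q / 3600 = 32.9 / 3600 = 0.00913889 kg/s
t_res = M / Q_s = 1.66 / 0.00913889 = 181.641 s
Geometry in metres: D = 26.4 mm → 0.0264 m, h = 5.65 mm → 0.00565 m; screw speed N = 143.4 rpm = 2.39 rev/s
Shear rate: γ̇ = πDN/h = π·0.0264·2.39/0.00565 = 35.0835 s⁻¹
ΔT = η·γ̇²·t_res/(ρ·cp) = [483 × 35.0835² × 181.641] / [1270 × 2452] = 34.6772 K

value=34.68 K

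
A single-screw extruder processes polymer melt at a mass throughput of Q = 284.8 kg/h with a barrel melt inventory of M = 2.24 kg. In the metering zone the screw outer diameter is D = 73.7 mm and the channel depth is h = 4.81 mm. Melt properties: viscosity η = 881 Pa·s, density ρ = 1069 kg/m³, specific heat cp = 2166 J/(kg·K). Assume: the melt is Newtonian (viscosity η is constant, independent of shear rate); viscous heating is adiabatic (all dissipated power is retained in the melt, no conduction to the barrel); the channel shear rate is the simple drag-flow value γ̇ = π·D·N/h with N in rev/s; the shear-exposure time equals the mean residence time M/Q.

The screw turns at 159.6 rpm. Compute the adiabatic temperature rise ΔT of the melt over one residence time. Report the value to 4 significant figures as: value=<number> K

value=176.6 K

Convert throughput: Q = 284.8 kg/h = 284.8/3600 = 0.0791111 kg/s
t_res = M / Q_s = 2.24 ÷ 0.0791111 = 28.3146 s
D = 73.7 mm = 0.0737 m;  h = 4.81 mm = 0.00481 m;  N = 159.6 rpm / 60 = 2.66 rev/s
Shear rate: γ̇ = πDN/h = π·0.0737·2.66/0.00481 = 128.042 s⁻¹
Adiabatic rise: ΔT = η γ̇² t_res / (ρ cp) = 881·(128.042)²·28.3146 / (1069·2166) = 176.627 K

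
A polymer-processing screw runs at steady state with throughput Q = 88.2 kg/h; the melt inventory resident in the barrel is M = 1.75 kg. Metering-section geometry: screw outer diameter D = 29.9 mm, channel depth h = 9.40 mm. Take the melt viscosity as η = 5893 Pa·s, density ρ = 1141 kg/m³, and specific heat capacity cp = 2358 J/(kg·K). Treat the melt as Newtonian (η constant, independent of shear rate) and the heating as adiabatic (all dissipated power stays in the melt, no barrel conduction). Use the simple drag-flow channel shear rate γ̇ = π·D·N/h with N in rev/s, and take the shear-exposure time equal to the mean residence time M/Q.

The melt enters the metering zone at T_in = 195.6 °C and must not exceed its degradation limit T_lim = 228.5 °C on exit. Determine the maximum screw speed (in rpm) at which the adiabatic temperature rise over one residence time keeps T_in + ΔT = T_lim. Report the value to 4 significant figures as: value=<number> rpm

Convert throughput: Q = 88.2 kg/h = 88.2/3600 = 0.0245 kg/s
Mean residence time: t_res = M/Q_s = 1.75 kg / 0.0245 kg/s = 71.4286 s
D = 29.9 mm = 0.0299 m;  h = 9.40 mm = 0.0094 m
ΔT_a = T_lim − T_in = 228.5 − 195.6 = 32.9 K
γ̇_max² = ΔT_a·ρ·cp / (η·t_res) = [32.9 × 1141 × 2358] / [5893 × 71.4286] = 210.289 s⁻²
Take the square root: γ̇_max = √(210.289) = 14.5014 s⁻¹
Solve γ̇ = πDN/h for N: N_max = γ̇_max·h/(π·D) = 14.5014 × 0.0094 / (π × 0.0299) = 1.45116 rev/s = 87.0696 rpm

value=87.07 rpm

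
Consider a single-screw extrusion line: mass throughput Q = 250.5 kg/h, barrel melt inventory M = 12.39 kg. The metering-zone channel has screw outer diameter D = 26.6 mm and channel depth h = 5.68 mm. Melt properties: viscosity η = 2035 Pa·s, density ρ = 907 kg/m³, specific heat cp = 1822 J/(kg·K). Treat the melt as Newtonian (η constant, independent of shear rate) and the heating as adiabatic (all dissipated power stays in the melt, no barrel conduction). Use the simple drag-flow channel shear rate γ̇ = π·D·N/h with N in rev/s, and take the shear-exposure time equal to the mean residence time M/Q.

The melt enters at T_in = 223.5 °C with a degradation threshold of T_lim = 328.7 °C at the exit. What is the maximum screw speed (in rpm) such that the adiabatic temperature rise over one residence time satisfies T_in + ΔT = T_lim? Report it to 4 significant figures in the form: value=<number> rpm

Throughput in SI: Q_s = 250.5 kg/h ÷ 3600 s/h = 0.0695833 kg/s
t_res = M / Q_s = 12.39 / 0.0695833 = 178.06 s
D = 26.6 mm = 0.0266 m;  h = 5.68 mm = 0.00568 m
ΔT_a = T_lim − T_in = 328.7 °C − 223.5 °C = 105.2 K
γ̇_max² = ΔT_a·ρ·cp / (η·t_res) = [105.2 × 907 × 1822] / [2035 × 178.06] = 479.779 s⁻²
Take the square root: γ̇_max = √(479.779) = 21.9038 s⁻¹
N_max = γ̇_max·h / (π·D) = 21.9038 · 0.00568 / (π · 0.0266) = 1.4888 rev/s = 89.3282 rpm

value=89.33 rpm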